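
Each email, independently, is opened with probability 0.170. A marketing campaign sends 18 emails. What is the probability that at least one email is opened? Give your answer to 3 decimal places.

0.965

P(at least one) = 1 − P(none) = 1 − (1 − 0.17)^18
= 1 − 0.03495 = 0.96505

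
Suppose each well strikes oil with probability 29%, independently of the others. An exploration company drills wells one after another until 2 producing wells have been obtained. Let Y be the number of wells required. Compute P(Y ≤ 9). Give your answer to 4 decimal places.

0.7856

Finishing within 9 wells ⇔ at least 2 successes in the first 9. With X ~ Binomial(9, 0.29), P(Y ≤ 9) = 1 − P(X ≤ 1).
  k=0: C(9,0)·0.29^0·0.71^9 = 0.045849
  k=1: C(9,1)·0.29^1·0.71^8 = 0.168542
1 − 0.214390 = 0.785610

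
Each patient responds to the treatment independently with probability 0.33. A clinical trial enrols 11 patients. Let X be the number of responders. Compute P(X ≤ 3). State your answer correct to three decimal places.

0.482

X ~ Binomial(11, 0.33); P(X ≤ 3) = Σ C(11,k) p^k (1−p)^(11−k) over k:
  k=0: C(11,0)·0.33^0·0.67^11 = 0.01221
  k=1: C(11,1)·0.33^1·0.67^10 = 0.06617
  k=2: C(11,2)·0.33^2·0.67^9 = 0.16295
  k=3: C(11,3)·0.33^3·0.67^8 = 0.24078
Total = 0.48212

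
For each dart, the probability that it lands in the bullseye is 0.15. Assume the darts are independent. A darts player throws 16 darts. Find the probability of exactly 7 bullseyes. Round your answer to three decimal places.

X ~ Binomial(n=16, p=0.15).
P(X=7) = C(16,7) · p^7 · (1−p)^9
= 11440 · 1.7086e-06 · 0.23162 = 0.00453

0.005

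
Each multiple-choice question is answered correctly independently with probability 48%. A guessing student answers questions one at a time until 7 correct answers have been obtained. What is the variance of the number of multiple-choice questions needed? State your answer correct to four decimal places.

15.7986

Y = total multiple-choice questions until the seventh success; negative binomial with r=7, p=0.48.
Var(Y) = r(1−p)/p² = 7·0.52 / 0.48² = 15.798611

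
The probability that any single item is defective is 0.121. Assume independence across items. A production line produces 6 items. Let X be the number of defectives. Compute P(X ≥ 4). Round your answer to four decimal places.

0.0026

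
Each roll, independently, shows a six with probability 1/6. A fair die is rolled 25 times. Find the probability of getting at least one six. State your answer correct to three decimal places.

P(at least one) = 1 − P(none) = 1 − (1 − 0.166667)^25
= 1 − 0.01048 = 0.98952

0.990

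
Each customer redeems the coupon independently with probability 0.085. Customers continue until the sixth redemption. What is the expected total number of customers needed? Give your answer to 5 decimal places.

70.58824

Y = total customers until the sixth success; negative binomial with r=6, p=0.085.
E[Y] = r / p = 6 / 0.085 = 70.5882353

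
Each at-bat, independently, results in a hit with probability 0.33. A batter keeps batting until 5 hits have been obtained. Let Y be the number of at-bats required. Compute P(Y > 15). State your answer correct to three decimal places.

Needing more than 15 at-bats ⇔ fewer than 5 successes in the first 15. With X ~ Binomial(15, 0.33), P(Y > 15) = P(X ≤ 4).
  k=0: C(15,0)·0.33^0·0.67^15 = 0.00246
  k=1: C(15,1)·0.33^1·0.67^14 = 0.01818
  k=2: C(15,2)·0.33^2·0.67^13 = 0.06269
  k=3: C(15,3)·0.33^3·0.67^12 = 0.13380
  k=4: C(15,4)·0.33^4·0.67^11 = 0.19770
P(X ≤ 4) = 0.41483

0.415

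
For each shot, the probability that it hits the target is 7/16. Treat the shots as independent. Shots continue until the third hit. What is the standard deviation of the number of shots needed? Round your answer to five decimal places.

2.96923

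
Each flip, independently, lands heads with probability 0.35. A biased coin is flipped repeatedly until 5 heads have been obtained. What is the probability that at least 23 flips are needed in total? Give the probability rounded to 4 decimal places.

0.0716

Needing more than 22 flips ⇔ fewer than 5 successes in the first 22. With X ~ Binomial(22, 0.35), P(Y > 22) = P(X ≤ 4).
  k=0: C(22,0)·0.35^0·0.65^22 = 0.000077
  k=1: C(22,1)·0.35^1·0.65^21 = 0.000907
  k=2: C(22,2)·0.35^2·0.65^20 = 0.005129
  k=3: C(22,3)·0.35^3·0.65^19 = 0.018411
  k=4: C(22,4)·0.35^4·0.65^18 = 0.047090
P(X ≤ 4) = 0.071613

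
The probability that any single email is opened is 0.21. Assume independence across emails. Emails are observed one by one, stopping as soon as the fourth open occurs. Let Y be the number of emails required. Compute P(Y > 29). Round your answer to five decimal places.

Needing more than 29 emails ⇔ fewer than 4 successes in the first 29. With X ~ Binomial(29, 0.21), P(Y > 29) = P(X ≤ 3).
  k=0: C(29,0)·0.21^0·0.79^29 = 0.0010744
  k=1: C(29,1)·0.21^1·0.79^28 = 0.0082828
  k=2: C(29,2)·0.21^2·0.79^27 = 0.0308245
  k=3: C(29,3)·0.21^3·0.79^26 = 0.0737447
P(X ≤ 3) = 0.1139264

0.11393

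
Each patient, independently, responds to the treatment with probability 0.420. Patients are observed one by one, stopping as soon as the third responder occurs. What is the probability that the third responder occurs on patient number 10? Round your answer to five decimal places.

0.05889

Y = trial on which the third success occurs; negative binomial, r=3, p=0.42.
P(Y=10) = C(9,2) · p^3 · (1−p)^7
= 36 · 0.074088 · 0.02208 = 0.0588906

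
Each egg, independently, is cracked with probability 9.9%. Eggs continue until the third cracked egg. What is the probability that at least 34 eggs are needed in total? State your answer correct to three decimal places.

0.353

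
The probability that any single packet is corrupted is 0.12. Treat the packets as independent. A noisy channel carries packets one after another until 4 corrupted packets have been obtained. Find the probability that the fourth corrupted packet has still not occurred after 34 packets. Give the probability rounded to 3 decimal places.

0.405

Needing more than 34 packets ⇔ fewer than 4 successes in the first 34. With X ~ Binomial(34, 0.12), P(Y > 34) = P(X ≤ 3).
  k=0: C(34,0)·0.12^0·0.88^34 = 0.01295
  k=1: C(34,1)·0.12^1·0.88^33 = 0.06006
  k=2: C(34,2)·0.12^2·0.88^32 = 0.13514
  k=3: C(34,3)·0.12^3·0.88^31 = 0.19656
P(X ≤ 3) = 0.40471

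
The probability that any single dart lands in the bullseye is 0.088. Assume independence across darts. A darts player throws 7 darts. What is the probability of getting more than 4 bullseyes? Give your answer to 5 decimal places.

X ~ Binomial(7, 0.088); P(X ≥ 5) = Σ C(7,k) p^k (1−p)^(7−k) over k:
  k=5: C(7,5)·0.088^5·0.912^2 = 0.0000922
  k=6: C(7,6)·0.088^6·0.912^1 = 0.0000030
  k=7: C(7,7)·0.088^7·0.912^0 = 0.0000000
Total = 0.0000952

0.00010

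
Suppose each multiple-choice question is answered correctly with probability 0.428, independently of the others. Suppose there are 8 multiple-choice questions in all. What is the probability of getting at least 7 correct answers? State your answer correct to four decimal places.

0.0132

X ~ Binomial(8, 0.428); P(X ≥ 7) = Σ C(8,k) p^k (1−p)^(8−k) over k:
  k=7: C(8,7)·0.428^7·0.572^1 = 0.012039
  k=8: C(8,8)·0.428^8·0.572^0 = 0.001126
Total = 0.013165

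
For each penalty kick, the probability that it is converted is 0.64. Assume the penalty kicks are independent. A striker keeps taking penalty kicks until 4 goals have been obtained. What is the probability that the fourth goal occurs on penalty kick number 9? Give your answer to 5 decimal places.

0.05681

Y = trial on which the fourth success occurs; negative binomial, r=4, p=0.64.
P(Y=9) = C(8,3) · p^4 · (1−p)^5
= 56 · 0.16777 · 0.0060466 = 0.0568094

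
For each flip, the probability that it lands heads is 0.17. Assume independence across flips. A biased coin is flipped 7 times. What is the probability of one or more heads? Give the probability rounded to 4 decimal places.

0.7286

P(at least one) = 1 − P(none) = 1 − (1 − 0.17)^7
= 1 − 0.271361 = 0.728639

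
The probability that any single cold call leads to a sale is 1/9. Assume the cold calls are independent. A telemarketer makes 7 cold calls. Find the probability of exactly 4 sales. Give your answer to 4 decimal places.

0.0037

X ~ Binomial(n=7, p=0.111111).
P(X=4) = C(7,4) · p^4 · (1−p)^3
= 35 · 0.00015242 · 0.70233 = 0.003747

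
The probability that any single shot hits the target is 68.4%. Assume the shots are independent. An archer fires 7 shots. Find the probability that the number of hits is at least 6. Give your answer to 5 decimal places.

0.29658

X ~ Binomial(7, 0.684); P(X ≥ 6) = Σ C(7,k) p^k (1−p)^(7−k) over k:
  k=6: C(7,6)·0.684^6·0.316^1 = 0.2265279
  k=7: C(7,7)·0.684^7·0.316^0 = 0.0700475
Total = 0.2965754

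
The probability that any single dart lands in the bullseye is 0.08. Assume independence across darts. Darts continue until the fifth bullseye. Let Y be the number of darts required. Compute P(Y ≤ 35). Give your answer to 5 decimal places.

Finishing within 35 darts ⇔ at least 5 successes in the first 35. With X ~ Binomial(35, 0.08), P(Y ≤ 35) = 1 − P(X ≤ 4).
  k=0: C(35,0)·0.08^0·0.92^35 = 0.0540224
  k=1: C(35,1)·0.08^1·0.92^34 = 0.1644160
  k=2: C(35,2)·0.08^2·0.92^33 = 0.2430498
  k=3: C(35,3)·0.08^3·0.92^32 = 0.2324824
  k=4: C(35,4)·0.08^4·0.92^31 = 0.1617269
1 − 0.8556975 = 0.1443025

0.14430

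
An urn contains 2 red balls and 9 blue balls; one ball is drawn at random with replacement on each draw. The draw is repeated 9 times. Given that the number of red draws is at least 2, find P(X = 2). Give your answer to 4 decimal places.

X ~ Binomial(9, 0.181818). Want P(X=2 | X≥2) = P(X=2) / P(X≥2).
P(X=2) = C(9,2)·0.181818^2·0.818182^7 = 0.292096
P(X≥2) = 1 − 0.164304 − 0.328608 = 0.507088
Ratio = 0.292096 / 0.507088 = 0.576027

0.5760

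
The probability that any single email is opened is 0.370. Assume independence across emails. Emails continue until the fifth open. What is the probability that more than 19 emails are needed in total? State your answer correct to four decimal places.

0.1122

Needing more than 19 emails ⇔ fewer than 5 successes in the first 19. With X ~ Binomial(19, 0.37), P(Y > 19) = P(X ≤ 4).
  k=0: C(19,0)·0.37^0·0.63^19 = 0.000154
  k=1: C(19,1)·0.37^1·0.63^18 = 0.001718
  k=2: C(19,2)·0.37^2·0.63^17 = 0.009082
  k=3: C(19,3)·0.37^3·0.63^16 = 0.030226
  k=4: C(19,4)·0.37^4·0.63^15 = 0.071007
P(X ≤ 4) = 0.112187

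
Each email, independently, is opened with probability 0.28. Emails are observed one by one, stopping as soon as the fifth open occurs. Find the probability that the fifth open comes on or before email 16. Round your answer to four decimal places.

0.4788

Finishing within 16 emails ⇔ at least 5 successes in the first 16. With X ~ Binomial(16, 0.28), P(Y ≤ 16) = 1 − P(X ≤ 4).
  k=0: C(16,0)·0.28^0·0.72^16 = 0.005216
  k=1: C(16,1)·0.28^1·0.72^15 = 0.032454
  k=2: C(16,2)·0.28^2·0.72^14 = 0.094657
  k=3: C(16,3)·0.28^3·0.72^13 = 0.171785
  k=4: C(16,4)·0.28^4·0.72^12 = 0.217117
1 − 0.521228 = 0.478772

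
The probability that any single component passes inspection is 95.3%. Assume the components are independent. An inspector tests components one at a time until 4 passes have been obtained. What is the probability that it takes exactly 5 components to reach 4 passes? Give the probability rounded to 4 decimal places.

Y = trial on which the fourth success occurs; negative binomial, r=4, p=0.953.
P(Y=5) = C(4,3) · p^4 · (1−p)^1
= 4 · 0.82484 · 0.047 = 0.155071

0.1551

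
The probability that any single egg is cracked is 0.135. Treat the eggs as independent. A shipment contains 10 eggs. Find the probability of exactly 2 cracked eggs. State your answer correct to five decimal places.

X ~ Binomial(n=10, p=0.135).
P(X=2) = C(10,2) · p^2 · (1−p)^8
= 45 · 0.018225 · 0.31342 = 0.2570449

0.25704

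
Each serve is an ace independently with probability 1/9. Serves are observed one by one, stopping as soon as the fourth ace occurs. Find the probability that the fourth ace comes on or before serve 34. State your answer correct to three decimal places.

0.531

Finishing within 34 serves ⇔ at least 4 successes in the first 34. With X ~ Binomial(34, 0.111111), P(Y ≤ 34) = 1 − P(X ≤ 3).
  k=0: C(34,0)·0.111111^0·0.888889^34 = 0.01823
  k=1: C(34,1)·0.111111^1·0.888889^33 = 0.07748
  k=2: C(34,2)·0.111111^2·0.888889^32 = 0.15981
  k=3: C(34,3)·0.111111^3·0.888889^31 = 0.21308
1 − 0.46860 = 0.53140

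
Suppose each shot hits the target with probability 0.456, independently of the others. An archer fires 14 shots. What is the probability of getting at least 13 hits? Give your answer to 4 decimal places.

X ~ Binomial(14, 0.456); P(X ≥ 13) = Σ C(14,k) p^k (1−p)^(14−k) over k:
  k=13: C(14,13)·0.456^13·0.544^1 = 0.000281
  k=14: C(14,14)·0.456^14·0.544^0 = 0.000017
Total = 0.000298

0.0003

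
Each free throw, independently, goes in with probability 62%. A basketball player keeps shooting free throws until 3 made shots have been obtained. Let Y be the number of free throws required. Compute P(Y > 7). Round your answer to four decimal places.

Needing more than 7 free throws ⇔ fewer than 3 successes in the first 7. With X ~ Binomial(7, 0.62), P(Y > 7) = P(X ≤ 2).
  k=0: C(7,0)·0.62^0·0.38^7 = 0.001144
  k=1: C(7,1)·0.62^1·0.38^6 = 0.013067
  k=2: C(7,2)·0.62^2·0.38^5 = 0.063962
P(X ≤ 2) = 0.078173

0.0782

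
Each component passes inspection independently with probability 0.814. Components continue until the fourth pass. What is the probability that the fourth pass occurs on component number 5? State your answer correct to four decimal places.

0.3266

Y = trial on which the fourth success occurs; negative binomial, r=4, p=0.814.
P(Y=5) = C(4,3) · p^4 · (1−p)^1
= 4 · 0.43903 · 0.186 = 0.326641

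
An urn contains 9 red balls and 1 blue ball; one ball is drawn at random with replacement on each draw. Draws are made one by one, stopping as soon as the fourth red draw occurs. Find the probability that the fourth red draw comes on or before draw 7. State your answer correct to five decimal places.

Finishing within 7 draws ⇔ at least 4 successes in the first 7. With X ~ Binomial(7, 0.90), P(Y ≤ 7) = 1 − P(X ≤ 3).
  k=0: C(7,0)·0.90^0·0.10^7 = 0.0000001
  k=1: C(7,1)·0.90^1·0.10^6 = 0.0000063
  k=2: C(7,2)·0.90^2·0.10^5 = 0.0001701
  k=3: C(7,3)·0.90^3·0.10^4 = 0.0025515
1 − 0.0027280 = 0.9972720

0.99727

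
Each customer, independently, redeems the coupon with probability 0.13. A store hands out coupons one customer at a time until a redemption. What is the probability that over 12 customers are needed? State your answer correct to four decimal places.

0.1880

Y = number of customers to the first success; geometric, p = 0.13.
P(Y > 12) = P(first 12 all fail) = (1−p)^12 = 0.188032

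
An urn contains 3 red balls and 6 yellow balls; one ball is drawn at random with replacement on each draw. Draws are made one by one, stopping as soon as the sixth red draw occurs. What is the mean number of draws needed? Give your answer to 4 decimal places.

18.0000

Y = total draws until the sixth success; negative binomial with r=6, p=0.333333.
E[Y] = r / p = 6 / 0.333333 = 18.000000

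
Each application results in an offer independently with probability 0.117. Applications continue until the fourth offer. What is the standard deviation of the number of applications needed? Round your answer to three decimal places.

16.063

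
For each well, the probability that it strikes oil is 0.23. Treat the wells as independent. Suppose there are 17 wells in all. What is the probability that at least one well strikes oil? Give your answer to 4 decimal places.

P(at least one) = 1 − P(none) = 1 − (1 − 0.23)^17
= 1 − 0.011758 = 0.988242

0.9882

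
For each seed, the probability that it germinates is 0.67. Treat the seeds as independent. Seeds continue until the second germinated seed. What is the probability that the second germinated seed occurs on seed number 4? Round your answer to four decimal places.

0.1467

Y = trial on which the second success occurs; negative binomial, r=2, p=0.67.
P(Y=4) = C(3,1) · p^2 · (1−p)^2
= 3 · 0.4489 · 0.1089 = 0.146656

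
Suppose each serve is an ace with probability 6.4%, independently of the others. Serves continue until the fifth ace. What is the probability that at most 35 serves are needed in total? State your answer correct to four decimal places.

Finishing within 35 serves ⇔ at least 5 successes in the first 35. With X ~ Binomial(35, 0.064), P(Y ≤ 35) = 1 − P(X ≤ 4).
  k=0: C(35,0)·0.064^0·0.936^35 = 0.098777
  k=1: C(35,1)·0.064^1·0.936^34 = 0.236389
  k=2: C(35,2)·0.064^2·0.936^33 = 0.274777
  k=3: C(35,3)·0.064^3·0.936^32 = 0.206670
  k=4: C(35,4)·0.064^4·0.936^31 = 0.113050
1 − 0.929662 = 0.070338

0.0703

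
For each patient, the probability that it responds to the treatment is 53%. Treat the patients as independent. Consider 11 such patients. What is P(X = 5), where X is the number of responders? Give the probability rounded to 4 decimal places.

X ~ Binomial(n=11, p=0.53).
P(X=5) = C(11,5) · p^5 · (1−p)^6
= 462 · 0.04182 · 0.010779 = 0.208261

0.2083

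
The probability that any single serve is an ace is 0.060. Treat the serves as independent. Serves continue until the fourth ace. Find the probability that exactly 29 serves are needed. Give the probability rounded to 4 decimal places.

0.0090

Y = trial on which the fourth success occurs; negative binomial, r=4, p=0.06.
P(Y=29) = C(28,3) · p^4 · (1−p)^25
= 3276 · 1.296e-05 · 0.21291 = 0.009040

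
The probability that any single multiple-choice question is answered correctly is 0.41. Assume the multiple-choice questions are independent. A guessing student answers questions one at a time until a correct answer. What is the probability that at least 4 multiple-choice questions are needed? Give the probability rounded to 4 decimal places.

0.2054

Y = number of multiple-choice questions to the first success; geometric, p = 0.41.
P(Y > 3) = P(first 3 all fail) = (1−p)^3 = 0.205379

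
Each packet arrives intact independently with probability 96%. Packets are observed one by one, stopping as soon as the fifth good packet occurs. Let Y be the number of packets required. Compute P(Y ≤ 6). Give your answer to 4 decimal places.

0.9784

Finishing within 6 packets ⇔ at least 5 successes in the first 6. With X ~ Binomial(6, 0.96), P(Y ≤ 6) = 1 − P(X ≤ 4).
  k=0: C(6,0)·0.96^0·0.04^6 = 0.000000
  k=1: C(6,1)·0.96^1·0.04^5 = 0.000001
  k=2: C(6,2)·0.96^2·0.04^4 = 0.000035
  k=3: C(6,3)·0.96^3·0.04^3 = 0.001132
  k=4: C(6,4)·0.96^4·0.04^2 = 0.020384
1 − 0.021553 = 0.978447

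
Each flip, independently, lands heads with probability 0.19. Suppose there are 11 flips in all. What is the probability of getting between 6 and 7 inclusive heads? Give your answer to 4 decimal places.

0.0088

X ~ Binomial(11, 0.19); P(6 ≤ X ≤ 7) = Σ C(11,k) p^k (1−p)^(11−k) over k:
  k=6: C(11,6)·0.19^6·0.81^5 = 0.007579
  k=7: C(11,7)·0.19^7·0.81^4 = 0.001270
Total = 0.008848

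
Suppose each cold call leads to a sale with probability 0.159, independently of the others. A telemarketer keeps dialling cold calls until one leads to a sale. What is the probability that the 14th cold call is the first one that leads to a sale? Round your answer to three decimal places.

0.017

Geometric (trials to first success), p = 0.159.
P(Y = 14) = (1−p)^13 · p = 0.10528 · 0.159 = 0.01674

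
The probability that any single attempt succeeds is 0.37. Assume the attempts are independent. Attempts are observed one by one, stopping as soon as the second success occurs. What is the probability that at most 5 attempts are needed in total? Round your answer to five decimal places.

Finishing within 5 attempts ⇔ at least 2 successes in the first 5. With X ~ Binomial(5, 0.37), P(Y ≤ 5) = 1 − P(X ≤ 1).
  k=0: C(5,0)·0.37^0·0.63^5 = 0.0992437
  k=1: C(5,1)·0.37^1·0.63^4 = 0.2914298
1 − 0.3906734 = 0.6093266

0.60933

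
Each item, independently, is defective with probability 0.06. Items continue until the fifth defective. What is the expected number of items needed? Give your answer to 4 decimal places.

83.3333

Y = total items until the fifth success; negative binomial with r=5, p=0.06.
E[Y] = r / p = 5 / 0.06 = 83.333333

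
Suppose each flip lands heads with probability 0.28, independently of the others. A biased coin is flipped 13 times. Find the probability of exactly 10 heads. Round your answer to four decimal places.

0.0003

X ~ Binomial(n=13, p=0.28).
P(X=10) = C(13,10) · p^10 · (1−p)^3
= 286 · 2.962e-06 · 0.37325 = 0.000316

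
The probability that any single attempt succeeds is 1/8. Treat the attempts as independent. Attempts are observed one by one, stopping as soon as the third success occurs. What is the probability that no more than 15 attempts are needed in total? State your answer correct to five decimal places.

Finishing within 15 attempts ⇔ at least 3 successes in the first 15. With X ~ Binomial(15, 0.125), P(Y ≤ 15) = 1 − P(X ≤ 2).
  k=0: C(15,0)·0.125^0·0.875^15 = 0.1349338
  k=1: C(15,1)·0.125^1·0.875^14 = 0.2891439
  k=2: C(15,2)·0.125^2·0.875^13 = 0.2891439
1 − 0.7132216 = 0.2867784

0.28678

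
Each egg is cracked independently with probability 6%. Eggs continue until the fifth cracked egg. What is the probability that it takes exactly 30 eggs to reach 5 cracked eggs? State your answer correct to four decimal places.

0.0039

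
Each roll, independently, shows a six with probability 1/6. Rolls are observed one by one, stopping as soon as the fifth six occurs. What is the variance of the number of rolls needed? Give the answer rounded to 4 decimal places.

Y = total rolls until the fifth success; negative binomial with r=5, p=0.166667.
Var(Y) = r(1−p)/p² = 5·0.833333 / 0.166667² = 150.000000

150.0000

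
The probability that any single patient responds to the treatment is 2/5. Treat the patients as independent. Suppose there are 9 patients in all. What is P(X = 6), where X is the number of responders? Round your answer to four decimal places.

0.0743

X ~ Binomial(n=9, p=0.40).
P(X=6) = C(9,6) · p^6 · (1−p)^3
= 84 · 0.004096 · 0.216 = 0.074318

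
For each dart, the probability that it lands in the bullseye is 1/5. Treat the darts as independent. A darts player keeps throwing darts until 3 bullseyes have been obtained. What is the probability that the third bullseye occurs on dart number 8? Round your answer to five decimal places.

0.05505

Y = trial on which the third success occurs; negative binomial, r=3, p=0.20.
P(Y=8) = C(7,2) · p^3 · (1−p)^5
= 21 · 0.008 · 0.32768 = 0.0550502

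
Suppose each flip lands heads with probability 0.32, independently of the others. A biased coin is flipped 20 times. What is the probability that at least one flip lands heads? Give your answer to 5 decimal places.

0.99955

P(at least one) = 1 − P(none) = 1 − (1 − 0.32)^20
= 1 − 0.0004469 = 0.9995531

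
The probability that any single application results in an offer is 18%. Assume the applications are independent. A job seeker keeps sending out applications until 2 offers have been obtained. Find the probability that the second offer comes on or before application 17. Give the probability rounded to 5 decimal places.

0.83787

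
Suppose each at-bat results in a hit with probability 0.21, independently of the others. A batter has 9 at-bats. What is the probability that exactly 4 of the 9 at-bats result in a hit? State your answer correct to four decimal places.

X ~ Binomial(n=9, p=0.21).
P(X=4) = C(9,4) · p^4 · (1−p)^5
= 126 · 0.0019448 · 0.30771 = 0.075402

0.0754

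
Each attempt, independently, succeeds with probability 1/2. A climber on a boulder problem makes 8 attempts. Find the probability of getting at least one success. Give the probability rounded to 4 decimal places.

0.9961

P(at least one) = 1 − P(none) = 1 − (1 − 0.50)^8
= 1 − 0.003906 = 0.996094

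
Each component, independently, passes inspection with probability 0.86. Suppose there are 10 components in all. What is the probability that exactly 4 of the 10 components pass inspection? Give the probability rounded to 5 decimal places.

X ~ Binomial(n=10, p=0.86).
P(X=4) = C(10,4) · p^4 · (1−p)^6
= 210 · 0.54701 · 7.5295e-06 = 0.0008649

0.00086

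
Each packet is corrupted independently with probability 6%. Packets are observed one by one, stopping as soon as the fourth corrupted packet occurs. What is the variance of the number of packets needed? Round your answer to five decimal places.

1044.44444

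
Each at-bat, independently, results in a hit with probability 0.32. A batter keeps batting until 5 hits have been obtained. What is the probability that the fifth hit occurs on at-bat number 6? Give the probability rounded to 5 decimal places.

Y = trial on which the fifth success occurs; negative binomial, r=5, p=0.32.
P(Y=6) = C(5,4) · p^5 · (1−p)^1
= 5 · 0.0033554 · 0.68 = 0.0114085

0.01141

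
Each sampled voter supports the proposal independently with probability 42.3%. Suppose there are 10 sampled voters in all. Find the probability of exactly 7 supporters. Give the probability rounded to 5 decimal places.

X ~ Binomial(n=10, p=0.423).
P(X=7) = C(10,7) · p^7 · (1−p)^3
= 120 · 0.0024232 · 0.1921 = 0.0558588

0.05586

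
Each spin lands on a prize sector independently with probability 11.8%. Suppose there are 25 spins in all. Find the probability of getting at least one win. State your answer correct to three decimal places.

0.957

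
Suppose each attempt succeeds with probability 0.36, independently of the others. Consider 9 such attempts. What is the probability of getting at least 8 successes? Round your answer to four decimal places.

X ~ Binomial(9, 0.36); P(X ≥ 8) = Σ C(9,k) p^k (1−p)^(9−k) over k:
  k=8: C(9,8)·0.36^8·0.64^1 = 0.001625
  k=9: C(9,9)·0.36^9·0.64^0 = 0.000102
Total = 0.001727

0.0017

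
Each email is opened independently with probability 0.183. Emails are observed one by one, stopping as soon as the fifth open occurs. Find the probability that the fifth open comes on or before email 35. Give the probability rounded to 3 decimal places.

Finishing within 35 emails ⇔ at least 5 successes in the first 35. With X ~ Binomial(35, 0.183), P(Y ≤ 35) = 1 − P(X ≤ 4).
  k=0: C(35,0)·0.183^0·0.817^35 = 0.00085
  k=1: C(35,1)·0.183^1·0.817^34 = 0.00664
  k=2: C(35,2)·0.183^2·0.817^33 = 0.02528
  k=3: C(35,3)·0.183^3·0.817^32 = 0.06228
  k=4: C(35,4)·0.183^4·0.817^31 = 0.11161
1 − 0.20665 = 0.79335

0.793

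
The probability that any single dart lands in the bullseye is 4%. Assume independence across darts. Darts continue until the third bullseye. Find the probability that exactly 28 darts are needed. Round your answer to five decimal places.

0.00810

Y = trial on which the third success occurs; negative binomial, r=3, p=0.04.
P(Y=28) = C(27,2) · p^3 · (1−p)^25
= 351 · 6.4e-05 · 0.3604 = 0.0080960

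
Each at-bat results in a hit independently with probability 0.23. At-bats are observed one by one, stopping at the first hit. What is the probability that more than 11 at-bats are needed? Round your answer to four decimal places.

0.0564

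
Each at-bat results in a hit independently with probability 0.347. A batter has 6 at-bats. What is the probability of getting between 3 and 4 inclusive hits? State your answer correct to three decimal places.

X ~ Binomial(6, 0.347); P(3 ≤ X ≤ 4) = Σ C(6,k) p^k (1−p)^(6−k) over k:
  k=3: C(6,3)·0.347^3·0.653^3 = 0.23268
  k=4: C(6,4)·0.347^4·0.653^2 = 0.09273
Total = 0.32541

0.325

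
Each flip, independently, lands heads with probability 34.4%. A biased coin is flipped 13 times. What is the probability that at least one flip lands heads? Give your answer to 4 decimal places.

P(at least one) = 1 − P(none) = 1 − (1 − 0.344)^13
= 1 − 0.004166 = 0.995834

0.9958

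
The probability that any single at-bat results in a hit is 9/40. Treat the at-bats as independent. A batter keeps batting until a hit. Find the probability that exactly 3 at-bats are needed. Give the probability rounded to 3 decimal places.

0.135

Geometric (trials to first success), p = 0.225.
P(Y = 3) = (1−p)^2 · p = 0.60062 · 0.225 = 0.13514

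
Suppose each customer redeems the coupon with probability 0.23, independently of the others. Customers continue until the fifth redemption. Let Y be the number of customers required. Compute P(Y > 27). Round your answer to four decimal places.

Needing more than 27 customers ⇔ fewer than 5 successes in the first 27. With X ~ Binomial(27, 0.23), P(Y > 27) = P(X ≤ 4).
  k=0: C(27,0)·0.23^0·0.77^27 = 0.000861
  k=1: C(27,1)·0.23^1·0.77^26 = 0.006948
  k=2: C(27,2)·0.23^2·0.77^25 = 0.026979
  k=3: C(27,3)·0.23^3·0.77^24 = 0.067156
  k=4: C(27,4)·0.23^4·0.77^23 = 0.120358
P(X ≤ 4) = 0.222303

0.2223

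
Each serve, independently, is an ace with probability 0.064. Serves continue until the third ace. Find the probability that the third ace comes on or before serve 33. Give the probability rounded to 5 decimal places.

Finishing within 33 serves ⇔ at least 3 successes in the first 33. With X ~ Binomial(33, 0.064), P(Y ≤ 33) = 1 − P(X ≤ 2).
  k=0: C(33,0)·0.064^0·0.936^33 = 0.1127465
  k=1: C(33,1)·0.064^1·0.936^32 = 0.2544023
  k=2: C(33,2)·0.064^2·0.936^31 = 0.2783205
1 − 0.6454693 = 0.3545307

0.35453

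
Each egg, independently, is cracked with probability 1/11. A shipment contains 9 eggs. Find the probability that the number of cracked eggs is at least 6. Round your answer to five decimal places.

0.00004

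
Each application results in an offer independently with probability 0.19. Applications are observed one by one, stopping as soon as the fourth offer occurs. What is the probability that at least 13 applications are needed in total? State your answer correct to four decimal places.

0.8205

Needing more than 12 applications ⇔ fewer than 4 successes in the first 12. With X ~ Binomial(12, 0.19), P(Y > 12) = P(X ≤ 3).
  k=0: C(12,0)·0.19^0·0.81^12 = 0.079766
  k=1: C(12,1)·0.19^1·0.81^11 = 0.224528
  k=2: C(12,2)·0.19^2·0.81^10 = 0.289669
  k=3: C(12,3)·0.19^3·0.81^9 = 0.226490
P(X ≤ 3) = 0.820453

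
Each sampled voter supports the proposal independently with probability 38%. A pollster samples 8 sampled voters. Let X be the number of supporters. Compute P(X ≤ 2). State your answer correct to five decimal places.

0.35855

X ~ Binomial(8, 0.38); P(X ≤ 2) = Σ C(8,k) p^k (1−p)^(8−k) over k:
  k=0: C(8,0)·0.38^0·0.62^8 = 0.0218340
  k=1: C(8,1)·0.38^1·0.62^7 = 0.1070571
  k=2: C(8,2)·0.38^2·0.62^6 = 0.2296547
Total = 0.3585458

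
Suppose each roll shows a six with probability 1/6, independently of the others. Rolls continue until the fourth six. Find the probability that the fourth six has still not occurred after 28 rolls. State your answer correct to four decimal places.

0.2907

Needing more than 28 rolls ⇔ fewer than 4 successes in the first 28. With X ~ Binomial(28, 0.166667), P(Y > 28) = P(X ≤ 3).
  k=0: C(28,0)·0.166667^0·0.833333^28 = 0.006066
  k=1: C(28,1)·0.166667^1·0.833333^27 = 0.033971
  k=2: C(28,2)·0.166667^2·0.833333^26 = 0.091723
  k=3: C(28,3)·0.166667^3·0.833333^25 = 0.158986
P(X ≤ 3) = 0.290746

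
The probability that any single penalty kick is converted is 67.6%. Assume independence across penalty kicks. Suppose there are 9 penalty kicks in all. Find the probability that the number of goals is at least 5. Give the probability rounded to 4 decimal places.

X ~ Binomial(9, 0.676); P(X ≥ 5) = Σ C(9,k) p^k (1−p)^(9−k) over k:
  k=5: C(9,5)·0.676^5·0.324^4 = 0.196013
  k=6: C(9,6)·0.676^6·0.324^3 = 0.272643
  k=7: C(9,7)·0.676^7·0.324^2 = 0.243792
  k=8: C(9,8)·0.676^8·0.324^1 = 0.127163
  k=9: C(9,9)·0.676^9·0.324^0 = 0.029480
Total = 0.869090

0.8691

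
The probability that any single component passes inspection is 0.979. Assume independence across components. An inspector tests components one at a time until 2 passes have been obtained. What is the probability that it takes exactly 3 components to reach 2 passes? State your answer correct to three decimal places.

0.040

Y = trial on which the second success occurs; negative binomial, r=2, p=0.979.
P(Y=3) = C(2,1) · p^2 · (1−p)^1
= 2 · 0.95844 · 0.021 = 0.04025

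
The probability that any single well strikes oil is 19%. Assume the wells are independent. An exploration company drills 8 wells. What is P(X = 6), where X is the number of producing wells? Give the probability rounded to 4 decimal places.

0.0009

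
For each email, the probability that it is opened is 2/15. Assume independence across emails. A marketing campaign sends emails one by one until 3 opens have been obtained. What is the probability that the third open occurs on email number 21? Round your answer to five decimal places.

Y = trial on which the third success occurs; negative binomial, r=3, p=0.133333.
P(Y=21) = C(20,2) · p^3 · (1−p)^18
= 190 · 0.0023704 · 0.076092 = 0.0342695

0.03427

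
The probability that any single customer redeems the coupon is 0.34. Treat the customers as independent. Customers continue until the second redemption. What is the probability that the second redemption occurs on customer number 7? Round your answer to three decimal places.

0.087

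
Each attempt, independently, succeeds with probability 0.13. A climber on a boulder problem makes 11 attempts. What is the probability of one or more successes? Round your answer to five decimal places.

P(at least one) = 1 − P(none) = 1 − (1 − 0.13)^11
= 1 − 0.2161284 = 0.7838716

0.78387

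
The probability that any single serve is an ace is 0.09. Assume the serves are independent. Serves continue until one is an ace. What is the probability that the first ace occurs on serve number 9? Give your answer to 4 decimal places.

0.0423

Geometric (trials to first success), p = 0.09.
P(Y = 9) = (1−p)^8 · p = 0.47025 · 0.09 = 0.042323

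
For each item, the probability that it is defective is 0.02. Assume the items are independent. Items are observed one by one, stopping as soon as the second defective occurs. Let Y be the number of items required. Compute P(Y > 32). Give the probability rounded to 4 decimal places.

0.8660

Needing more than 32 items ⇔ fewer than 2 successes in the first 32. With X ~ Binomial(32, 0.02), P(Y > 32) = P(X ≤ 1).
  k=0: C(32,0)·0.02^0·0.98^32 = 0.523883
  k=1: C(32,1)·0.02^1·0.98^31 = 0.342128
P(X ≤ 1) = 0.866011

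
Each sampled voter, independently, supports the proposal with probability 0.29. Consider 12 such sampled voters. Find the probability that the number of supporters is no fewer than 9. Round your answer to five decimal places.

0.00129

X ~ Binomial(12, 0.29); P(X ≥ 9) = Σ C(12,k) p^k (1−p)^(12−k) over k:
  k=9: C(12,9)·0.29^9·0.71^3 = 0.0011423
  k=10: C(12,10)·0.29^10·0.71^2 = 0.0001400
  k=11: C(12,11)·0.29^11·0.71^1 = 0.0000104
  k=12: C(12,12)·0.29^12·0.71^0 = 0.0000004
Total = 0.0012930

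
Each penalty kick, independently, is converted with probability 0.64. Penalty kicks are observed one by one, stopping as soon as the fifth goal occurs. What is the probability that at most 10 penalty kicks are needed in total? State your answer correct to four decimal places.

0.8928

Finishing within 10 penalty kicks ⇔ at least 5 successes in the first 10. With X ~ Binomial(10, 0.64), P(Y ≤ 10) = 1 − P(X ≤ 4).
  k=0: C(10,0)·0.64^0·0.36^10 = 0.000037
  k=1: C(10,1)·0.64^1·0.36^9 = 0.000650
  k=2: C(10,2)·0.64^2·0.36^8 = 0.005200
  k=3: C(10,3)·0.64^3·0.36^7 = 0.024651
  k=4: C(10,4)·0.64^4·0.36^6 = 0.076693
1 − 0.107230 = 0.892770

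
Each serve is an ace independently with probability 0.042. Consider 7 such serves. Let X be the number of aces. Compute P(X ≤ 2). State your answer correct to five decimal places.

X ~ Binomial(7, 0.042); P(X ≤ 2) = Σ C(7,k) p^k (1−p)^(7−k) over k:
  k=0: C(7,0)·0.042^0·0.958^7 = 0.7405571
  k=1: C(7,1)·0.042^1·0.958^6 = 0.2272691
  k=2: C(7,2)·0.042^2·0.958^5 = 0.0298913
Total = 0.9977176

0.99772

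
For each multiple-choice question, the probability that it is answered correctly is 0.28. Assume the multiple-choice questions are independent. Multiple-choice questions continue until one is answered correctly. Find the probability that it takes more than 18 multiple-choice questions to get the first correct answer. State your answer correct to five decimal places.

0.00270

Y = number of multiple-choice questions to the first success; geometric, p = 0.28.
P(Y > 18) = P(first 18 all fail) = (1−p)^18 = 0.0027039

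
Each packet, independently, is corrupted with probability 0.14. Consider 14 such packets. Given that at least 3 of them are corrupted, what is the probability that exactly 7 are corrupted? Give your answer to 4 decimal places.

0.0040

X ~ Binomial(14, 0.14). Want P(X=7 | X≥3) = P(X=7) / P(X≥3).
P(X=7) = C(14,7)·0.14^7·0.86^7 = 0.001259
P(X≥3) = 1 − 0.121054 − 0.275890 − 0.291930 = 0.311126
Ratio = 0.001259 / 0.311126 = 0.004046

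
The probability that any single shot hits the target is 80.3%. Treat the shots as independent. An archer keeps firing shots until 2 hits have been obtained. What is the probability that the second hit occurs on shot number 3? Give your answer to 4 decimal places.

0.2541

Y = trial on which the second success occurs; negative binomial, r=2, p=0.803.
P(Y=3) = C(2,1) · p^2 · (1−p)^1
= 2 · 0.64481 · 0.197 = 0.254055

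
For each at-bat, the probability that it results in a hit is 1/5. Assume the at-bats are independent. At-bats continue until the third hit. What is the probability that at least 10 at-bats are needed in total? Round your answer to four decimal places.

Needing more than 9 at-bats ⇔ fewer than 3 successes in the first 9. With X ~ Binomial(9, 0.20), P(Y > 9) = P(X ≤ 2).
  k=0: C(9,0)·0.20^0·0.80^9 = 0.134218
  k=1: C(9,1)·0.20^1·0.80^8 = 0.301990
  k=2: C(9,2)·0.20^2·0.80^7 = 0.301990
P(X ≤ 2) = 0.738198

0.7382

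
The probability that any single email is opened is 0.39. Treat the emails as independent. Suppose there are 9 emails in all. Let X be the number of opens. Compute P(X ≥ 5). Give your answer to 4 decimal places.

0.2460

X ~ Binomial(9, 0.39); P(X ≥ 5) = Σ C(9,k) p^k (1−p)^(9−k) over k:
  k=5: C(9,5)·0.39^5·0.61^4 = 0.157403
  k=6: C(9,6)·0.39^6·0.61^3 = 0.067090
  k=7: C(9,7)·0.39^7·0.61^2 = 0.018383
  k=8: C(9,8)·0.39^8·0.61^1 = 0.002938
  k=9: C(9,9)·0.39^9·0.61^0 = 0.000209
Total = 0.246023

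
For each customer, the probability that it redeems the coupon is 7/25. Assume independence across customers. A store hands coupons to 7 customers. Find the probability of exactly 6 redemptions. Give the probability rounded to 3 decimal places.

X ~ Binomial(n=7, p=0.28).
P(X=6) = C(7,6) · p^6 · (1−p)^1
= 7 · 0.00048189 · 0.72 = 0.00243

0.002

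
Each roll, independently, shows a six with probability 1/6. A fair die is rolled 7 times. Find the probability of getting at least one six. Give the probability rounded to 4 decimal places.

0.7209

P(at least one) = 1 − P(none) = 1 − (1 − 0.166667)^7
= 1 − 0.279082 = 0.720918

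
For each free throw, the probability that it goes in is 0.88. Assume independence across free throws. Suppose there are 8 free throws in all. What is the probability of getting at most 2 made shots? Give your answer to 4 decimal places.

0.0001

X ~ Binomial(8, 0.88); P(X ≤ 2) = Σ C(8,k) p^k (1−p)^(8−k) over k:
  k=0: C(8,0)·0.88^0·0.12^8 = 0.000000
  k=1: C(8,1)·0.88^1·0.12^7 = 0.000003
  k=2: C(8,2)·0.88^2·0.12^6 = 0.000065
Total = 0.000067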